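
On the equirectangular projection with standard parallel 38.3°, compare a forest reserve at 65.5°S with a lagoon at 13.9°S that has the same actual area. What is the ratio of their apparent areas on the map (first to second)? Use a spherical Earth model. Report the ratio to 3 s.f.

2.34

In the equirectangular projection with standard parallel φ₀ = 38.3° (x = Rλ cos φ₀, y = Rφ), meridians are true-scale (h = 1) and the parallel scale is k = cos φ₀ / cos φ.
Areal scale at 65.5°: h·k = 1.000 × 1.892 = 1.892.
Areal scale at 13.9°: h·k = 1.000 × 0.8085 = 0.8085.
Ratio = 1.892/0.8085 ≈ 2.34.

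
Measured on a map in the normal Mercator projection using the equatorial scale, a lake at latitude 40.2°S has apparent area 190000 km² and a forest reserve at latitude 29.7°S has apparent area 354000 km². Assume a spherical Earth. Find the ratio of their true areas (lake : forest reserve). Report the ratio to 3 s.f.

On Mercator the areal scale is sec²φ, so true area = apparent × cos²φ.
True area of lake: 190000 × cos²(40.2°) = 190000 × 0.5834 = 110800 km².
True area of forest reserve: 354000 × cos²(29.7°) = 354000 × 0.7545 = 267100 km².
Ratio = 110800 / 267100 ≈ 0.415.

0.415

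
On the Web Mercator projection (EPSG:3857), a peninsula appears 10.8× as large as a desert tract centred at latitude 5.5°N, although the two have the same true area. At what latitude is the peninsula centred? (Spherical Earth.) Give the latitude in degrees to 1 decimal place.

On Mercator, (apparent₁)/(apparent₂) = sec²φ₁ / sec²φ₂ when true areas are equal.
cos²φ₂ / cos²φ₁ = 10.8  ⇒  cos φ₁ = cos 5.5° / √10.8 = 0.9954/3.286 = 0.3029.
φ₁ = arccos(0.3029) ≈ 72.4°.

72.4°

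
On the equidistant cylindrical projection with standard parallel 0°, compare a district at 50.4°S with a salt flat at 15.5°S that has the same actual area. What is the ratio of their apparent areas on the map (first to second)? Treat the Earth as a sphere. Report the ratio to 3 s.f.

1.51

In the plate carrée (x = Rλ, y = Rφ), meridians are true-scale (h = 1) and parallels are stretched by k = sec φ.
Areal scale at 50.4°: h·k = 1.000 × 1.569 = 1.569.
Areal scale at 15.5°: h·k = 1.000 × 1.038 = 1.038.
Ratio = 1.569/1.038 ≈ 1.51.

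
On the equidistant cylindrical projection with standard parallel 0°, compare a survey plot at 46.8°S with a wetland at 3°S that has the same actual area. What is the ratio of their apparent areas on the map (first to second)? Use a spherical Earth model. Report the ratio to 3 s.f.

1.46

In the plate carrée (x = Rλ, y = Rφ), meridians are true-scale (h = 1) and parallels are stretched by k = sec φ.
Areal scale at 46.8°: h·k = 1.000 × 1.461 = 1.461.
Areal scale at 3°: h·k = 1.000 × 1.001 = 1.001.
Ratio = 1.461/1.001 ≈ 1.46.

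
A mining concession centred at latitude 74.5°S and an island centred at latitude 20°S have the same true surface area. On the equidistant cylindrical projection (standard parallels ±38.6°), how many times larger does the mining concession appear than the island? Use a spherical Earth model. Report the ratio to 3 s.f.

3.52

In the equirectangular projection with standard parallel φ₀ = 38.6° (x = Rλ cos φ₀, y = Rφ), meridians are true-scale (h = 1) and the parallel scale is k = cos φ₀ / cos φ.
Areal scale at 74.5°: h·k = 1.000 × 2.924 = 2.924.
Areal scale at 20°: h·k = 1.000 × 0.8317 = 0.8317.
Ratio = 2.924/0.8317 ≈ 3.52.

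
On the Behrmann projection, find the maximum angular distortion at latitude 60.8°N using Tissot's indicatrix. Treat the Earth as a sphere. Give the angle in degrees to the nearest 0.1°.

The Behrmann projection is cylindrical equal-area with φ₀ = 30°. Cylindrical equal-area (φ₀ = 30°): h = cos φ / cos 30° along meridians, k = cos 30° / cos φ along parallels; h·k = 1.
At 60.8°: h = 0.5633, k = 1.775; principal scales a = 1.775, b = 0.5633.
sin(ω/2) = (a − b)/(a + b) = 1.212/2.338 = 0.5182, so ω = 2 arcsin(0.5182) ≈ 62.4°.

62.4°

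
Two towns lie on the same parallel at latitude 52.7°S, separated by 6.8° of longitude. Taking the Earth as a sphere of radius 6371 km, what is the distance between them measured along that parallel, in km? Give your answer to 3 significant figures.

458 km

Arc length along a parallel = R cos φ · Δλ (with Δλ in radians).
= 6371 × cos 52.7° × (6.8° × π/180) = 6371 × 0.6060 × 0.1187 ≈ 458 km.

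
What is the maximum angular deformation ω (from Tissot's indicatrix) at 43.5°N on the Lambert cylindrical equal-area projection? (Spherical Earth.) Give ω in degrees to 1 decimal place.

The Lambert cylindrical equal-area projection is the cylindrical equal-area projection with its standard parallel at the equator (φ₀ = 0). For cylindrical equal-area with standard parallel φ₀, h = cos φ / cos φ₀ and k = cos φ₀ / cos φ, so h·k = 1.
At 43.5°: h = 0.7254, k = 1.379; principal scales a = 1.379, b = 0.7254.
sin(ω/2) = (a − b)/(a + b) = 0.6532/2.104 = 0.3105, so ω = 2 arcsin(0.3105) ≈ 36.2°.

36.2°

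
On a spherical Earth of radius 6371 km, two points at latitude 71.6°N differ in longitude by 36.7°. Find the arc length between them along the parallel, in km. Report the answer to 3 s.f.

Arc length along a parallel = R cos φ · Δλ (with Δλ in radians).
= 6371 × cos 71.6° × (36.7° × π/180) = 6371 × 0.3156 × 0.6405 ≈ 1290 km.

1290 km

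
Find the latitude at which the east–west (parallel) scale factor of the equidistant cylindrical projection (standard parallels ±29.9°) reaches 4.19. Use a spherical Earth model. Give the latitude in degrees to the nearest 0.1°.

In the equirectangular projection with standard parallel φ₀ = 29.9° (x = Rλ cos φ₀, y = Rφ), meridians are true-scale (h = 1) and the parallel scale is k = cos φ₀ / cos φ.
k = cos φ₀ / cos φ = 4.19  ⇒  cos φ = cos 29.9° / 4.19 = 0.2069.
φ = arccos(0.2069) ≈ 78.1°.

78.1°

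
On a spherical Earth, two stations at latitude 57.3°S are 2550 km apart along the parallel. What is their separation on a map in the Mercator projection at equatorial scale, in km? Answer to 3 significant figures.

4720 km

For Mercator, h = k = sec φ (a conformal cylindrical projection has a single point scale, 1/cos φ).
Along the parallel, k = sec 57.3° = 1/0.5402 = 1.851.
Map distance = 2550 × 1.851 ≈ 4720 km.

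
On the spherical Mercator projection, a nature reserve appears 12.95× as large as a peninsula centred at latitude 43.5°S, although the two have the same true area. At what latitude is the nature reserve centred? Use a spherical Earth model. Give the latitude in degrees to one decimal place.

Mercator areal scale is sec²φ, so apparent-area ratio = sec²φ₁ / sec²φ₂ = cos²φ₂ / cos²φ₁.
cos²φ₂ / cos²φ₁ = 12.95  ⇒  cos φ₁ = cos 43.5° / √12.95 = 0.7254/3.599 = 0.2016.
φ₁ = arccos(0.2016) ≈ 78.4°.

78.4°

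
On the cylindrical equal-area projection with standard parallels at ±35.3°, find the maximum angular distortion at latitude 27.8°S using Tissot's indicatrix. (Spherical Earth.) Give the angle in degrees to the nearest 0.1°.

9.2°

A cylindrical equal-area projection with standard parallel φ₀ has meridian scale h = cos φ / cos φ₀ and parallel scale k = cos φ₀ / cos φ (so areas are preserved, h·k = 1).
At 27.8°: h = 1.084, k = 0.9226; principal scales a = 1.084, b = 0.9226.
sin(ω/2) = (a − b)/(a + b) = 0.1612/2.006 = 0.08036, so ω = 2 arcsin(0.08036) ≈ 9.2°.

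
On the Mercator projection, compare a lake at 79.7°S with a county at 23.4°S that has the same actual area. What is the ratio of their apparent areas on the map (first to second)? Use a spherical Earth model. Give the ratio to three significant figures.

26.3

On Mercator, area is exaggerated by sec²φ = 1/cos²φ.
At 79.7°: sec²(79.7°) = 1/0.1788² = 31.28.
At 23.4°: sec²(23.4°) = 1/0.9178² = 1.187.
Ratio = 31.28/1.187 = cos²(23.4°)/cos²(79.7°) ≈ 26.3.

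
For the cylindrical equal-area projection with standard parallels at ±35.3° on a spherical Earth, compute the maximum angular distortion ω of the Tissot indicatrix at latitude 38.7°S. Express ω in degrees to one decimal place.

5.1°

Cylindrical equal-area (φ₀ = 35.3°): h = cos φ / cos 35.3° along meridians, k = cos 35.3° / cos φ along parallels; h·k = 1.
At 38.7°: h = 0.9562, k = 1.046; principal scales a = 1.046, b = 0.9562.
sin(ω/2) = (a − b)/(a + b) = 0.08950/2.002 = 0.04471, so ω = 2 arcsin(0.04471) ≈ 5.1°.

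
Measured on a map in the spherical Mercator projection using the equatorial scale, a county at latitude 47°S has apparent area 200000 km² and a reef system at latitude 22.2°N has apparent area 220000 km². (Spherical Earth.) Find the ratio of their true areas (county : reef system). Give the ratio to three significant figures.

Mercator's areal exaggeration is sec²φ; hence true area = (apparent area) · cos²φ.
True area of county: 200000 × cos²(47°) = 200000 × 0.4651 = 93020 km².
True area of reef system: 220000 × cos²(22.2°) = 220000 × 0.8572 = 188600 km².
Ratio = 93020 / 188600 ≈ 0.493.

0.493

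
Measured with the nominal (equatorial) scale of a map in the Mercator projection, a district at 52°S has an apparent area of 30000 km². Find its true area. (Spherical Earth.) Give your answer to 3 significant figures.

Mercator is conformal, so the point scale is isotropic: h = k = sec φ = 1/cos φ.
Areal scale = k² = sec²φ = 1/cos²(52°) = 1/0.6157² = 2.638.
True area = apparent / (areal scale) = 30000 / 2.638 ≈ 11400 km².

11400 km²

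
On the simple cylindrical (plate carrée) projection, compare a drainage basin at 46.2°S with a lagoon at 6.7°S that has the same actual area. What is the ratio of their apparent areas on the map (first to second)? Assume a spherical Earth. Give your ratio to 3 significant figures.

In the plate carrée (x = Rλ, y = Rφ), meridians are true-scale (h = 1) and parallels are stretched by k = sec φ.
Areal scale at 46.2°: h·k = 1.000 × 1.445 = 1.445.
Areal scale at 6.7°: h·k = 1.000 × 1.007 = 1.007.
Ratio = 1.445/1.007 ≈ 1.43.

1.43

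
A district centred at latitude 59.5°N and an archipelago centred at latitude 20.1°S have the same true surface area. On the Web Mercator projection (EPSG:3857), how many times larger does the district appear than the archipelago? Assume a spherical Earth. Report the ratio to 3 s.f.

3.42

Mercator is conformal with k = sec φ, so areal scale = k² = sec²φ.
At 59.5°: sec²(59.5°) = 1/0.5075² = 3.882.
At 20.1°: sec²(20.1°) = 1/0.9391² = 1.134.
Ratio = 3.882/1.134 = cos²(20.1°)/cos²(59.5°) ≈ 3.42.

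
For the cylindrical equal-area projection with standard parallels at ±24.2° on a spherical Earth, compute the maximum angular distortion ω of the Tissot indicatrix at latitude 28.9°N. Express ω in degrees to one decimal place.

Cylindrical equal-area (φ₀ = 24.2°): h = cos φ / cos 24.2° along meridians, k = cos 24.2° / cos φ along parallels; h·k = 1.
At 28.9°: h = 0.9598, k = 1.042; principal scales a = 1.042, b = 0.9598.
sin(ω/2) = (a − b)/(a + b) = 0.08206/2.002 = 0.04099, so ω = 2 arcsin(0.04099) ≈ 4.7°.

4.7°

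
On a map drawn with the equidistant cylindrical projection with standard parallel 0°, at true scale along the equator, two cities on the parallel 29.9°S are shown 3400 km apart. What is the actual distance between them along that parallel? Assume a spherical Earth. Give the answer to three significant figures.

Plate carrée maps x = Rλ, y = Rφ. The meridian scale is h = 1 and the parallel scale is k = 1/cos φ = sec φ.
Along the parallel at 29.9°, map distances are exaggerated by k = sec 29.9° = 1.154.
True distance = 3400 / 1.154 = 3400 × cos 29.9° ≈ 2950 km.

2950 km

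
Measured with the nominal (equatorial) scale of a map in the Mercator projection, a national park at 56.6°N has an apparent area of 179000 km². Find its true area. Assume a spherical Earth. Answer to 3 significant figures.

For Mercator, h = k = sec φ (a conformal cylindrical projection has a single point scale, 1/cos φ).
Areal scale = k² = sec²φ = 1/cos²(56.6°) = 1/0.5505² = 3.300.
True area = apparent / (areal scale) = 179000 / 3.300 ≈ 54200 km².

54200 km²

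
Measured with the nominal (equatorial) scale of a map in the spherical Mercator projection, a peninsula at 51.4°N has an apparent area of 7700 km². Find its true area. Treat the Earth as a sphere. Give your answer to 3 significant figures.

Mercator is conformal, so the point scale is isotropic: h = k = sec φ = 1/cos φ.
Areal scale = k² = sec²φ = 1/cos²(51.4°) = 1/0.6239² = 2.569.
True area = apparent / (areal scale) = 7700 / 2.569 ≈ 3000 km².

3000 km²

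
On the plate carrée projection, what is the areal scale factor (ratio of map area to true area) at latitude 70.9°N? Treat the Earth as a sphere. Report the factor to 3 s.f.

3.06

Plate carrée maps x = Rλ, y = Rφ. The meridian scale is h = 1 and the parallel scale is k = 1/cos φ = sec φ.
Areal scale = h·k = 1 × sec φ; at 70.9°, h = 1.000, k = 3.056, so h·k = 3.056.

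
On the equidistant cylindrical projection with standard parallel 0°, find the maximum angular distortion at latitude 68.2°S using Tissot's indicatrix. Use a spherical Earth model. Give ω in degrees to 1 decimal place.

Plate carrée maps x = Rλ, y = Rφ. The meridian scale is h = 1 and the parallel scale is k = 1/cos φ = sec φ.
At 68.2°: h = 1.000, k = 2.693; principal scales a = 2.693, b = 1.000.
sin(ω/2) = (a − b)/(a + b) = 1.693/3.693 = 0.4584, so ω = 2 arcsin(0.4584) ≈ 54.6°.

54.6°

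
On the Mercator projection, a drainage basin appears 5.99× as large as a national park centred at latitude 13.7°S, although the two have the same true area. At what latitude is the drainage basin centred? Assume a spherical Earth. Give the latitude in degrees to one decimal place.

66.6°

For equal true areas on Mercator, apparent areas scale as sec²φ, so the ratio is cos²φ₂ / cos²φ₁.
cos²φ₂ / cos²φ₁ = 5.99  ⇒  cos φ₁ = cos 13.7° / √5.99 = 0.9715/2.447 = 0.3970.
φ₁ = arccos(0.3970) ≈ 66.6°.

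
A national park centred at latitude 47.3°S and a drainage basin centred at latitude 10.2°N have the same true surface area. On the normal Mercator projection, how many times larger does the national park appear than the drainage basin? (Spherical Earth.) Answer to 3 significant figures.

Mercator areal scale is sec²φ.
At 47.3°: sec²(47.3°) = 1/0.6782² = 2.174.
At 10.2°: sec²(10.2°) = 1/0.9842² = 1.032.
Ratio = 2.174/1.032 = cos²(10.2°)/cos²(47.3°) ≈ 2.11.

2.11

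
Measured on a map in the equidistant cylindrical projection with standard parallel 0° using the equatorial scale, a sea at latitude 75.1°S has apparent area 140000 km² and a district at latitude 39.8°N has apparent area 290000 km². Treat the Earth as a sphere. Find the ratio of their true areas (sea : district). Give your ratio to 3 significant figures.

Plate carrée has h = 1 and k = sec φ, giving areal scale sec φ; true area = (apparent area) · cos φ.
True area of sea: 140000 × cos(75.1°) = 140000 × 0.2571 = 36000 km².
True area of district: 290000 × cos(39.8°) = 290000 × 0.7683 = 222800 km².
Ratio = 36000 / 222800 ≈ 0.162.

0.162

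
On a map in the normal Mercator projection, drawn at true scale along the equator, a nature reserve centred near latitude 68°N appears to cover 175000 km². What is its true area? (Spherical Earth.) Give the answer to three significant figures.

The Mercator projection is conformal; its linear scale factor is the same in every direction and equals sec φ = 1/cos φ.
Areal scale = k² = sec²φ = 1/cos²(68°) = 1/0.3746² = 7.126.
True area = apparent / (areal scale) = 175000 / 7.126 ≈ 24600 km².

24600 km²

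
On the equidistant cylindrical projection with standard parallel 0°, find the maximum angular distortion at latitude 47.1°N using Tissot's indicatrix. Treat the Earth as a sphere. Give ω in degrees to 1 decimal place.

For the equirectangular projection with φ₀ = 0 (plate carrée), h = 1 along meridians and k = sec φ along parallels.
At 47.1°: h = 1.000, k = 1.469; principal scales a = 1.469, b = 1.000.
sin(ω/2) = (a − b)/(a + b) = 0.4690/2.469 = 0.1900, so ω = 2 arcsin(0.1900) ≈ 21.9°.

21.9°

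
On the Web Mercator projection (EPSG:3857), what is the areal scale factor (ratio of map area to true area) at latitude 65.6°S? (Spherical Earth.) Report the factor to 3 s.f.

For Mercator, h = k = sec φ (a conformal cylindrical projection has a single point scale, 1/cos φ).
Areal scale = k² = sec²φ = 1/cos²(65.6°) = 1/0.4131² = 5.860.

5.86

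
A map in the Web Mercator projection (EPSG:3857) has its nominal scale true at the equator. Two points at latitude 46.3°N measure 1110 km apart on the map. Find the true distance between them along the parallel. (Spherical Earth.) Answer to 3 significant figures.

767 km

The Mercator projection is conformal; its linear scale factor is the same in every direction and equals sec φ = 1/cos φ.
Along the parallel at 46.3°, map distances are exaggerated by k = sec 46.3° = 1.447.
True distance = 1110 / 1.447 = 1110 × cos 46.3° ≈ 767 km.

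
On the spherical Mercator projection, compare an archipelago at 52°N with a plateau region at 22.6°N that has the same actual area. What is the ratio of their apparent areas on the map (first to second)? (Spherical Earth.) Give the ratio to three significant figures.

2.25

On Mercator, area is exaggerated by sec²φ = 1/cos²φ.
At 52°: sec²(52°) = 1/0.6157² = 2.638.
At 22.6°: sec²(22.6°) = 1/0.9232² = 1.173.
Ratio = 2.638/1.173 = cos²(22.6°)/cos²(52°) ≈ 2.25.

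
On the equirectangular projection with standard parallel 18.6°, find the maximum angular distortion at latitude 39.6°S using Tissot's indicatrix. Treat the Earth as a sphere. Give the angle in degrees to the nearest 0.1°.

11.8°

The equidistant cylindrical projection with φ₀ = 18.6° has h = 1 (meridians true) and k = cos φ₀ / cos φ along parallels.
At 39.6°: h = 1.000, k = 1.230; principal scales a = 1.230, b = 1.000.
sin(ω/2) = (a − b)/(a + b) = 0.2300/2.230 = 0.1032, so ω = 2 arcsin(0.1032) ≈ 11.8°.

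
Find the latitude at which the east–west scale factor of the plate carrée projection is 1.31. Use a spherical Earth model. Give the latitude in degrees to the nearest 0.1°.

Plate carrée: h = 1, k = sec φ along parallels.
sec φ = 1.31  ⇒  cos φ = 0.7634  ⇒  φ ≈ 40.2°.

40.2°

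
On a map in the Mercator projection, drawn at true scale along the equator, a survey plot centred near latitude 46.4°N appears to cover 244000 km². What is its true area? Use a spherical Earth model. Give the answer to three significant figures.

116000 km²

The Mercator projection is conformal; its linear scale factor is the same in every direction and equals sec φ = 1/cos φ.
Areal scale = k² = sec²φ = 1/cos²(46.4°) = 1/0.6896² = 2.103.
True area = apparent / (areal scale) = 244000 / 2.103 ≈ 116000 km².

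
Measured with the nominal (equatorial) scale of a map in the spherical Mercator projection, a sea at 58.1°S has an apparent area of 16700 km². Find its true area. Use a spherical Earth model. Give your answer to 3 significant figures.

The Mercator projection is conformal; its linear scale factor is the same in every direction and equals sec φ = 1/cos φ.
Areal scale = k² = sec²φ = 1/cos²(58.1°) = 1/0.5284² = 3.581.
True area = apparent / (areal scale) = 16700 / 3.581 ≈ 4660 km².

4660 km²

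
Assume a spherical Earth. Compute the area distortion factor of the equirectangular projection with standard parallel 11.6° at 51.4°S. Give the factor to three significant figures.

1.57

With standard parallel φ₀ = 11.6°, the equirectangular projection gives x = Rλ cos φ₀, y = Rφ, so h = 1 and k = cos 11.6° / cos φ.
Areal scale = h·k = 1 × cos φ₀ / cos φ; at 51.4°, h = 1.000, k = 1.570, so h·k = 1.570.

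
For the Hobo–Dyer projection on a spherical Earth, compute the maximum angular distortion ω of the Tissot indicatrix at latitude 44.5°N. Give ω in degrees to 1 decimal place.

Hobo–Dyer is a cylindrical equal-area projection with standard parallels at ±37.5°. For cylindrical equal-area with standard parallel φ₀, h = cos φ / cos φ₀ and k = cos φ₀ / cos φ, so h·k = 1.
At 44.5°: h = 0.8990, k = 1.112; principal scales a = 1.112, b = 0.8990.
sin(ω/2) = (a − b)/(a + b) = 0.2133/2.011 = 0.1060, so ω = 2 arcsin(0.1060) ≈ 12.2°.

12.2°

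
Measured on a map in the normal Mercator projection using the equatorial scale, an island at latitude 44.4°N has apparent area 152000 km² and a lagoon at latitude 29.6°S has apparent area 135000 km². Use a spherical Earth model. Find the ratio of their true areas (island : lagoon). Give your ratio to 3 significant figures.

Mercator's areal exaggeration is sec²φ; hence true area = (apparent area) · cos²φ.
True area of island: 152000 × cos²(44.4°) = 152000 × 0.5105 = 77590 km².
True area of lagoon: 135000 × cos²(29.6°) = 135000 × 0.7560 = 102100 km².
Ratio = 77590 / 102100 ≈ 0.760.

0.760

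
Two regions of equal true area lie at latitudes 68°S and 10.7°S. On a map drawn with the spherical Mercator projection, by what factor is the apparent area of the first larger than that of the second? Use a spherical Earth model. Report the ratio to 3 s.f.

Mercator areal scale is sec²φ.
At 68°: sec²(68°) = 1/0.3746² = 7.126.
At 10.7°: sec²(10.7°) = 1/0.9826² = 1.036.
Ratio = 7.126/1.036 = cos²(10.7°)/cos²(68°) ≈ 6.88.

6.88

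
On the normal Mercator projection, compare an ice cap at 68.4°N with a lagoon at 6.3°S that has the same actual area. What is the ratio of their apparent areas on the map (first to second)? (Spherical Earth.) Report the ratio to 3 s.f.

7.29

On Mercator, area is exaggerated by sec²φ = 1/cos²φ.
At 68.4°: sec²(68.4°) = 1/0.3681² = 7.379.
At 6.3°: sec²(6.3°) = 1/0.9940² = 1.012.
Ratio = 7.379/1.012 = cos²(6.3°)/cos²(68.4°) ≈ 7.29.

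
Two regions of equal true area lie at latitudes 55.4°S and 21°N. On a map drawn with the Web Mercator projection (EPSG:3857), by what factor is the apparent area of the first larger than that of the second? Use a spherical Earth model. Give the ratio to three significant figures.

2.70

Mercator areal scale is sec²φ.
At 55.4°: sec²(55.4°) = 1/0.5678² = 3.101.
At 21°: sec²(21°) = 1/0.9336² = 1.147.
Ratio = 3.101/1.147 = cos²(21°)/cos²(55.4°) ≈ 2.70.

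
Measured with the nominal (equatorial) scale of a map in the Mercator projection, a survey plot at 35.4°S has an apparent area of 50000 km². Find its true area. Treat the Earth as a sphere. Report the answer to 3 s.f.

For Mercator, h = k = sec φ (a conformal cylindrical projection has a single point scale, 1/cos φ).
Areal scale = k² = sec²φ = 1/cos²(35.4°) = 1/0.8151² = 1.505.
True area = apparent / (areal scale) = 50000 / 1.505 ≈ 33200 km².

33200 km²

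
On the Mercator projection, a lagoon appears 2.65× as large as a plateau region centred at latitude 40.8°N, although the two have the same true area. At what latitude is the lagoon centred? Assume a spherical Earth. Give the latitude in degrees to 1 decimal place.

For equal true areas on Mercator, apparent areas scale as sec²φ, so the ratio is cos²φ₂ / cos²φ₁.
cos²φ₂ / cos²φ₁ = 2.65  ⇒  cos φ₁ = cos 40.8° / √2.65 = 0.7570/1.628 = 0.4650.
φ₁ = arccos(0.4650) ≈ 62.3°.

62.3°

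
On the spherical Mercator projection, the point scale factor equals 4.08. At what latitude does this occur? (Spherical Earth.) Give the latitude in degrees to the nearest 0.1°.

75.8°

Mercator scale is k = sec φ = 1/cos φ.
1/cos φ = 4.08  ⇒  cos φ = 0.2451  ⇒  φ = arccos(0.2451) ≈ 75.8°.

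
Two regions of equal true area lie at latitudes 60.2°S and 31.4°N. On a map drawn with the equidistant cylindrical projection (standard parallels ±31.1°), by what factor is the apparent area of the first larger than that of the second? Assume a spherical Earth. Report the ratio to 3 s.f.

In the equirectangular projection with standard parallel φ₀ = 31.1° (x = Rλ cos φ₀, y = Rφ), meridians are true-scale (h = 1) and the parallel scale is k = cos φ₀ / cos φ.
Areal scale at 60.2°: h·k = 1.000 × 1.723 = 1.723.
Areal scale at 31.4°: h·k = 1.000 × 1.003 = 1.003.
Ratio = 1.723/1.003 ≈ 1.72.

1.72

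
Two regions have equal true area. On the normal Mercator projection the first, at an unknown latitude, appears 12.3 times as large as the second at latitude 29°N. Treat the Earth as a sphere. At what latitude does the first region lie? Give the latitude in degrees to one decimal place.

For equal true areas on Mercator, apparent areas scale as sec²φ, so the ratio is cos²φ₂ / cos²φ₁.
cos²φ₂ / cos²φ₁ = 12.3  ⇒  cos φ₁ = cos 29° / √12.3 = 0.8746/3.507 = 0.2494.
φ₁ = arccos(0.2494) ≈ 75.6°.

75.6°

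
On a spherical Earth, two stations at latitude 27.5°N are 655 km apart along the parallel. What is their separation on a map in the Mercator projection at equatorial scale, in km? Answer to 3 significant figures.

738 km

Mercator is conformal, so the point scale is isotropic: h = k = sec φ = 1/cos φ.
Along the parallel, k = sec 27.5° = 1/0.8870 = 1.127.
Map distance = 655 × 1.127 ≈ 738 km.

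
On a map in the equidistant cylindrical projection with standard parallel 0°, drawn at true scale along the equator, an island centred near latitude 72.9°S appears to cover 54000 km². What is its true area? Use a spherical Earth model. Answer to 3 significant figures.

15900 km²

In the plate carrée (x = Rλ, y = Rφ), meridians are true-scale (h = 1) and parallels are stretched by k = sec φ.
Areal scale = h·k = 1 × sec φ; at 72.9°, h = 1.000, k = 3.401, so h·k = 3.401.
True area = apparent / (areal scale) = 54000 / 3.401 ≈ 15900 km².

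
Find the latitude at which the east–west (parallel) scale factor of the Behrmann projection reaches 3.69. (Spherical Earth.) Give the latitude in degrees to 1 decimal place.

Behrmann is a cylindrical equal-area projection with standard parallels at ±30°. For cylindrical equal-area with standard parallel φ₀, h = cos φ / cos φ₀ and k = cos φ₀ / cos φ, so h·k = 1.
k = cos φ₀ / cos φ = 3.69  ⇒  cos φ = cos 30° / 3.69 = 0.2347.
φ = arccos(0.2347) ≈ 76.4°.

76.4°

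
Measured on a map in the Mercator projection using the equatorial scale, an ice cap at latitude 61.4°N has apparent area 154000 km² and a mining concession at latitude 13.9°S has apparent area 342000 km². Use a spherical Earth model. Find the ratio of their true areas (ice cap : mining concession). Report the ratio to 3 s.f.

On Mercator the areal scale is sec²φ, so true area = apparent × cos²φ.
True area of ice cap: 154000 × cos²(61.4°) = 154000 × 0.2291 = 35290 km².
True area of mining concession: 342000 × cos²(13.9°) = 342000 × 0.9423 = 322300 km².
Ratio = 35290 / 322300 ≈ 0.110.

0.110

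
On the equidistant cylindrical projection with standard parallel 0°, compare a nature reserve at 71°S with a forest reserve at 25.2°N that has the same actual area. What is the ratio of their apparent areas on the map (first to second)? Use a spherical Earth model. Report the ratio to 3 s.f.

2.78

In the plate carrée (x = Rλ, y = Rφ), meridians are true-scale (h = 1) and parallels are stretched by k = sec φ.
Areal scale at 71°: h·k = 1.000 × 3.072 = 3.072.
Areal scale at 25.2°: h·k = 1.000 × 1.105 = 1.105.
Ratio = 3.072/1.105 ≈ 2.78.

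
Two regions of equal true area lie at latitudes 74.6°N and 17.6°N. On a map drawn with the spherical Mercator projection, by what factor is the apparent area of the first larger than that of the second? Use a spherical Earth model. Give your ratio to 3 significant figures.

12.9

On Mercator, area is exaggerated by sec²φ = 1/cos²φ.
At 74.6°: sec²(74.6°) = 1/0.2656² = 14.18.
At 17.6°: sec²(17.6°) = 1/0.9532² = 1.101.
Ratio = 14.18/1.101 = cos²(17.6°)/cos²(74.6°) ≈ 12.9.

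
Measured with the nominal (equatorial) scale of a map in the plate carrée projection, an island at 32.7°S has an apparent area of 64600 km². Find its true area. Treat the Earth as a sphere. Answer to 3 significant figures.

54400 km²

In the plate carrée (x = Rλ, y = Rφ), meridians are true-scale (h = 1) and parallels are stretched by k = sec φ.
Areal scale = h·k = 1 × sec φ; at 32.7°, h = 1.000, k = 1.188, so h·k = 1.188.
True area = apparent / (areal scale) = 64600 / 1.188 ≈ 54400 km².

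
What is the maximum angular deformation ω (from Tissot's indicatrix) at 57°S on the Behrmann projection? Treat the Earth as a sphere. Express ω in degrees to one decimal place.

51.3°

Behrmann is a cylindrical equal-area projection with standard parallels at ±30°. Cylindrical equal-area (φ₀ = 30°): h = cos φ / cos 30° along meridians, k = cos 30° / cos φ along parallels; h·k = 1.
At 57°: h = 0.6289, k = 1.590; principal scales a = 1.590, b = 0.6289.
sin(ω/2) = (a − b)/(a + b) = 0.9612/2.219 = 0.4332, so ω = 2 arcsin(0.4332) ≈ 51.3°.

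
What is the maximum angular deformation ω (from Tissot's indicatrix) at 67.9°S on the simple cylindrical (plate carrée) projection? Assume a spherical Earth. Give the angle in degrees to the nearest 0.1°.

53.9°

In the plate carrée (x = Rλ, y = Rφ), meridians are true-scale (h = 1) and parallels are stretched by k = sec φ.
At 67.9°: h = 1.000, k = 2.658; principal scales a = 2.658, b = 1.000.
sin(ω/2) = (a − b)/(a + b) = 1.658/3.658 = 0.4533, so ω = 2 arcsin(0.4533) ≈ 53.9°.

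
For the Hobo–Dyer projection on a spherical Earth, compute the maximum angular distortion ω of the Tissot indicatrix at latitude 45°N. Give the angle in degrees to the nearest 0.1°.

13.2°

Hobo–Dyer is a cylindrical equal-area projection with standard parallels at ±37.5°. For cylindrical equal-area with standard parallel φ₀, h = cos φ / cos φ₀ and k = cos φ₀ / cos φ, so h·k = 1.
At 45°: h = 0.8913, k = 1.122; principal scales a = 1.122, b = 0.8913.
sin(ω/2) = (a − b)/(a + b) = 0.2307/2.013 = 0.1146, so ω = 2 arcsin(0.1146) ≈ 13.2°.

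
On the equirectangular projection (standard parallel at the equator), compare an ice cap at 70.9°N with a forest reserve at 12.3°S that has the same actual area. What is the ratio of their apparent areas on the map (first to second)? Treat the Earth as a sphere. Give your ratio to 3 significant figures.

In the plate carrée (x = Rλ, y = Rφ), meridians are true-scale (h = 1) and parallels are stretched by k = sec φ.
Areal scale at 70.9°: h·k = 1.000 × 3.056 = 3.056.
Areal scale at 12.3°: h·k = 1.000 × 1.023 = 1.023.
Ratio = 3.056/1.023 ≈ 2.99.

2.99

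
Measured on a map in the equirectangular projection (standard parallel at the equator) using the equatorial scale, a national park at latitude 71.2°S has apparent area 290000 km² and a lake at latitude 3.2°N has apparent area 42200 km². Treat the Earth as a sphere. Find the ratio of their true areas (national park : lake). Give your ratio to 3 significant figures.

On the plate carrée, areal scale = h·k = 1 × sec φ, so true area = apparent × cos φ.
True area of national park: 290000 × cos(71.2°) = 290000 × 0.3223 = 93460 km².
True area of lake: 42200 × cos(3.2°) = 42200 × 0.9984 = 42130 km².
Ratio = 93460 / 42130 ≈ 2.22.

2.22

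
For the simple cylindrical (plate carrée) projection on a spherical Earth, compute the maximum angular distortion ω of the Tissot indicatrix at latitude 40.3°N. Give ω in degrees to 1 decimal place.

Plate carrée maps x = Rλ, y = Rφ. The meridian scale is h = 1 and the parallel scale is k = 1/cos φ = sec φ.
At 40.3°: h = 1.000, k = 1.311; principal scales a = 1.311, b = 1.000.
sin(ω/2) = (a − b)/(a + b) = 0.3112/2.311 = 0.1346, so ω = 2 arcsin(0.1346) ≈ 15.5°.

15.5°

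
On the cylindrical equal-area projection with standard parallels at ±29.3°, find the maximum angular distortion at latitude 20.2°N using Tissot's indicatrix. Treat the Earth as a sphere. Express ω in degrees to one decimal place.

8.4°

For cylindrical equal-area with standard parallel φ₀, h = cos φ / cos φ₀ and k = cos φ₀ / cos φ, so h·k = 1.
At 20.2°: h = 1.076, k = 0.9292; principal scales a = 1.076, b = 0.9292.
sin(ω/2) = (a − b)/(a + b) = 0.1469/2.005 = 0.07327, so ω = 2 arcsin(0.07327) ≈ 8.4°.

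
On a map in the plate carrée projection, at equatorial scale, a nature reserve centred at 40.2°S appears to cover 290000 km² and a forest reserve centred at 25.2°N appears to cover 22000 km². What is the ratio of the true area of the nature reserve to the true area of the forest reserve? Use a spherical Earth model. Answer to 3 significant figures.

11.1

Plate carrée has h = 1 and k = sec φ, giving areal scale sec φ; true area = (apparent area) · cos φ.
True area of nature reserve: 290000 × cos(40.2°) = 290000 × 0.7638 = 221500 km².
True area of forest reserve: 22000 × cos(25.2°) = 22000 × 0.9048 = 19910 km².
Ratio = 221500 / 19910 ≈ 11.1.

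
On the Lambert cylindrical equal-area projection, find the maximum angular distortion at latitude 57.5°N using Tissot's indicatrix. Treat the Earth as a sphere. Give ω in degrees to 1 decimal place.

67.0°

The Lambert cylindrical equal-area projection is the cylindrical equal-area projection with its standard parallel at the equator (φ₀ = 0). For cylindrical equal-area with standard parallel φ₀, h = cos φ / cos φ₀ and k = cos φ₀ / cos φ, so h·k = 1.
At 57.5°: h = 0.5373, k = 1.861; principal scales a = 1.861, b = 0.5373.
sin(ω/2) = (a − b)/(a + b) = 1.324/2.398 = 0.5520, so ω = 2 arcsin(0.5520) ≈ 67.0°.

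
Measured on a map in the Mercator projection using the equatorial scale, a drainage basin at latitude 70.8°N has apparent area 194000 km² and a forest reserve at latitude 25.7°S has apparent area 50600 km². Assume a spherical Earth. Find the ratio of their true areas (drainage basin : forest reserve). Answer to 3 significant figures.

Since Mercator area scale is 1/cos²φ, the true area equals the apparent area multiplied by cos²φ.
True area of drainage basin: 194000 × cos²(70.8°) = 194000 × 0.1082 = 20980 km².
True area of forest reserve: 50600 × cos²(25.7°) = 50600 × 0.8119 = 41080 km².
Ratio = 20980 / 41080 ≈ 0.511.

0.511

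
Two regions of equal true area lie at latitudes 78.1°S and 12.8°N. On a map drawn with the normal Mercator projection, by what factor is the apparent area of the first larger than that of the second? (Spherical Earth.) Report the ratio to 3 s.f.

22.4

Mercator areal scale is sec²φ.
At 78.1°: sec²(78.1°) = 1/0.2062² = 23.52.
At 12.8°: sec²(12.8°) = 1/0.9751² = 1.052.
Ratio = 23.52/1.052 = cos²(12.8°)/cos²(78.1°) ≈ 22.4.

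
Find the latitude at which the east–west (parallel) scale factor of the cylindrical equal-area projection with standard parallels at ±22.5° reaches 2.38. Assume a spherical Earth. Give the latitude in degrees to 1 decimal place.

67.2°

For cylindrical equal-area with standard parallel φ₀, h = cos φ / cos φ₀ and k = cos φ₀ / cos φ, so h·k = 1.
k = cos φ₀ / cos φ = 2.38  ⇒  cos φ = cos 22.5° / 2.38 = 0.3882.
φ = arccos(0.3882) ≈ 67.2°.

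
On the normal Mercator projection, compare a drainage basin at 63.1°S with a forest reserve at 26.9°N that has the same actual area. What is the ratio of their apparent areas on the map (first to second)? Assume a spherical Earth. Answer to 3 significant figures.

On Mercator, area is exaggerated by sec²φ = 1/cos²φ.
At 63.1°: sec²(63.1°) = 1/0.4524² = 4.885.
At 26.9°: sec²(26.9°) = 1/0.8918² = 1.257.
Ratio = 4.885/1.257 = cos²(26.9°)/cos²(63.1°) ≈ 3.89.

3.89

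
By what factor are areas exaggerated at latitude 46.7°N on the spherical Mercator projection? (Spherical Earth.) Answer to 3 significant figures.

2.13

For Mercator, h = k = sec φ (a conformal cylindrical projection has a single point scale, 1/cos φ).
Areal scale = k² = sec²φ = 1/cos²(46.7°) = 1/0.6858² = 2.126.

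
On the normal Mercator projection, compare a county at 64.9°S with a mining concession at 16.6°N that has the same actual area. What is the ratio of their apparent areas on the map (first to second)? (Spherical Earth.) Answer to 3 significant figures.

5.10

Mercator is conformal with k = sec φ, so areal scale = k² = sec²φ.
At 64.9°: sec²(64.9°) = 1/0.4242² = 5.557.
At 16.6°: sec²(16.6°) = 1/0.9583² = 1.089.
Ratio = 5.557/1.089 = cos²(16.6°)/cos²(64.9°) ≈ 5.10.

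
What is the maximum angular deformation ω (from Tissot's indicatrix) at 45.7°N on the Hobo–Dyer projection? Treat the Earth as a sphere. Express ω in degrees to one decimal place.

Hobo–Dyer is a cylindrical equal-area projection with standard parallels at ±37.5°. A cylindrical equal-area projection with standard parallel φ₀ has meridian scale h = cos φ / cos φ₀ and parallel scale k = cos φ₀ / cos φ (so areas are preserved, h·k = 1).
At 45.7°: h = 0.8803, k = 1.136; principal scales a = 1.136, b = 0.8803.
sin(ω/2) = (a − b)/(a + b) = 0.2556/2.016 = 0.1268, so ω = 2 arcsin(0.1268) ≈ 14.6°.

14.6°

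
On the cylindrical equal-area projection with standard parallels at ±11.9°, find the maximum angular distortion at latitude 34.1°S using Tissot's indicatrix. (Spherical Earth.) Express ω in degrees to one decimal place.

A cylindrical equal-area projection with standard parallel φ₀ has meridian scale h = cos φ / cos φ₀ and parallel scale k = cos φ₀ / cos φ (so areas are preserved, h·k = 1).
At 34.1°: h = 0.8462, k = 1.182; principal scales a = 1.182, b = 0.8462.
sin(ω/2) = (a − b)/(a + b) = 0.3354/2.028 = 0.1654, so ω = 2 arcsin(0.1654) ≈ 19.0°.

19.0°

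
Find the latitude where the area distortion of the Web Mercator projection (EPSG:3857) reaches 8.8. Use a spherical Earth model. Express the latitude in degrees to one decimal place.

Mercator areal scale is sec²φ.
sec²φ = 8.8  ⇒  cos²φ = 0.1136  ⇒  cos φ = 0.3371.
φ = arccos(0.3371) ≈ 70.3°.

70.3°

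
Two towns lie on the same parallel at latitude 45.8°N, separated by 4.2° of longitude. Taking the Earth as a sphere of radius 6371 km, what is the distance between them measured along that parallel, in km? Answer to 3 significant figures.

326 km

Arc length along a parallel = R cos φ · Δλ (with Δλ in radians).
= 6371 × cos 45.8° × (4.2° × π/180) = 6371 × 0.6972 × 0.07330 ≈ 326 km.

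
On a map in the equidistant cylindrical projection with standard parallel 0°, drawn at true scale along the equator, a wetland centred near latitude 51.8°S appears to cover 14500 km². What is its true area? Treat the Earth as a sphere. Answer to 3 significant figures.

In the plate carrée (x = Rλ, y = Rφ), meridians are true-scale (h = 1) and parallels are stretched by k = sec φ.
Areal scale = h·k = 1 × sec φ; at 51.8°, h = 1.000, k = 1.617, so h·k = 1.617.
True area = apparent / (areal scale) = 14500 / 1.617 ≈ 8970 km².

8970 km²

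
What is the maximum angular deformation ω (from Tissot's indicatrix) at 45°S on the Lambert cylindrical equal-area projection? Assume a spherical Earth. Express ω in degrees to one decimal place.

The Lambert cylindrical equal-area projection is the cylindrical equal-area projection with its standard parallel at the equator (φ₀ = 0). A cylindrical equal-area projection with standard parallel φ₀ has meridian scale h = cos φ / cos φ₀ and parallel scale k = cos φ₀ / cos φ (so areas are preserved, h·k = 1).
At 45°: h = 0.7071, k = 1.414; principal scales a = 1.414, b = 0.7071.
sin(ω/2) = (a − b)/(a + b) = 0.7071/2.121 = 0.3333, so ω = 2 arcsin(0.3333) ≈ 38.9°.

38.9°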